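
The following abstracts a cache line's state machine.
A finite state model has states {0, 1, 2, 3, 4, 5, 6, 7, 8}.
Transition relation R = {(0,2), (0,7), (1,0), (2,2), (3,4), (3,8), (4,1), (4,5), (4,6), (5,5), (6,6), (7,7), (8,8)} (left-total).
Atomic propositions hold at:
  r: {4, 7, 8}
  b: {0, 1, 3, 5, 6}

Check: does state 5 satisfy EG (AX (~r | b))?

Yes

Sat(~r) = {0, 1, 2, 3, 5, 6}
Sat(~r | b) = {0, 1, 2, 3, 5, 6}
Sat(AX (~r | b)) = {s : every successor in {0, 1, 2, 3, 5, 6}} = {1, 2, 4, 5, 6}
EG (AX (~r | b)): greatest fixpoint, start Z0 = {1, 2, 4, 5, 6}, keep only states in Sat with some successor in Z. Z1 = {2, 4, 5, 6}; fixed.
Sat(EG (AX (~r | b))) = {2, 4, 5, 6}
5 ∈ Sat(EG (AX (~r | b))) = {2, 4, 5, 6}, so the formula holds at 5.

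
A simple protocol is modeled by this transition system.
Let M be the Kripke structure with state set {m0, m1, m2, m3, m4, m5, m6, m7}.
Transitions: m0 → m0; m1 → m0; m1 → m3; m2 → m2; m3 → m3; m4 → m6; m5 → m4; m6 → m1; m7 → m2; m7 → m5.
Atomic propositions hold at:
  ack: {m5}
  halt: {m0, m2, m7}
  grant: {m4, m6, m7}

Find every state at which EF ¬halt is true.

Sat(¬halt) = {m1, m3, m4, m5, m6}
EF ¬halt: least fixpoint, start Z0 = {m1, m3, m4, m5, m6}, add states with some successor in Z. Z1 = {m1, m3, m4, m5, m6, m7}; fixed.
Sat(EF ¬halt) = {m1, m3, m4, m5, m6, m7}

{m1, m3, m4, m5, m6, m7}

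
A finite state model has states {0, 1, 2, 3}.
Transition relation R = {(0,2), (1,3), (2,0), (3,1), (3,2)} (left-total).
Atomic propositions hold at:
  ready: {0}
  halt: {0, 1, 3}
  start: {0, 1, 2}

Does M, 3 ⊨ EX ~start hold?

Sat(~start) = {3}
Sat(EX ~start) = {s : some successor in {3}} = {1}
3 ∉ Sat(EX ~start) = {1}, so the formula does not hold at 3.

No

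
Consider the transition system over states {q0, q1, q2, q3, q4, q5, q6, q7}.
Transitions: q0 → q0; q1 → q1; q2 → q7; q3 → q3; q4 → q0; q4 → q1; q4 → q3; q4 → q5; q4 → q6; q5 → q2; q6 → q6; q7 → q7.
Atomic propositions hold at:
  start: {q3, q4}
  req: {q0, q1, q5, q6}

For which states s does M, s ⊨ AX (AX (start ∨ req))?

Sat(start ∨ req) = {q0, q1, q3, q4, q5, q6}
Sat(AX (start ∨ req)) = {s : every successor in {q0, q1, q3, q4, q5, q6}} = {q0, q1, q3, q4, q6}
Sat(AX (AX (start ∨ req))) = {s : every successor in {q0, q1, q3, q4, q6}} = {q0, q1, q3, q6}

{q0, q1, q3, q6}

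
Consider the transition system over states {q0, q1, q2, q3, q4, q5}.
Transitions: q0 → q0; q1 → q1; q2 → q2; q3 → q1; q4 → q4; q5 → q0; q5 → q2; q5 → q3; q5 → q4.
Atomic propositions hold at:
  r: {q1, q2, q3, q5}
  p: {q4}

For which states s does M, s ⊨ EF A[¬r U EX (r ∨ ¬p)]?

{q0, q1, q2, q3, q5}

Sat(¬r) = {q0, q4}
Sat(¬p) = {q0, q1, q2, q3, q5}
Sat(r ∨ ¬p) = {q0, q1, q2, q3, q5}
Sat(EX (r ∨ ¬p)) = {s : some successor in {q0, q1, q2, q3, q5}} = {q0, q1, q2, q3, q5}
A[¬r U EX (r ∨ ¬p)]: least fixpoint, start Z0 = Sat(EX (r ∨ ¬p)) = {q0, q1, q2, q3, q5}, add states in Sat(¬r) with every successor in Z. Already a fixed point.
Sat(A[¬r U EX (r ∨ ¬p)]) = {q0, q1, q2, q3, q5}
EF A[¬r U EX (r ∨ ¬p)]: least fixpoint, start Z0 = {q0, q1, q2, q3, q5}, add states with some successor in Z. Already a fixed point.
Sat(EF A[¬r U EX (r ∨ ¬p)]) = {q0, q1, q2, q3, q5}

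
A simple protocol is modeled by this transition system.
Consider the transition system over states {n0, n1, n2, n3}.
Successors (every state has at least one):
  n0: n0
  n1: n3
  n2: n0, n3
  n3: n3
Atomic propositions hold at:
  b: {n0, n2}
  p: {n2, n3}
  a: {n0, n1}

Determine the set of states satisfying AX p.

{n1, n3}

Sat(AX p) = {s : every successor in {n2, n3}} = {n1, n3}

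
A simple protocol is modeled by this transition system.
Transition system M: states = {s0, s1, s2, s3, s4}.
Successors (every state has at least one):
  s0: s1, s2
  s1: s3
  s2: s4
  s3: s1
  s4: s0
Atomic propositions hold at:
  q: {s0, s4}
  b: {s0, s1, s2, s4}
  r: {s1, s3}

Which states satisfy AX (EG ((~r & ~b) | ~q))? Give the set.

{s1, s3}

Sat(~r) = {s0, s2, s4}
Sat(~b) = {s3}
Sat(~r & ~b) = ∅
Sat(~q) = {s1, s2, s3}
Sat((~r & ~b) | ~q) = {s1, s2, s3}
EG ((~r & ~b) | ~q): greatest fixpoint, start Z0 = {s1, s2, s3}, keep only states in Sat with some successor in Z. Z1 = {s1, s3}; fixed.
Sat(EG ((~r & ~b) | ~q)) = {s1, s3}
Sat(AX (EG ((~r & ~b) | ~q))) = {s : every successor in {s1, s3}} = {s1, s3}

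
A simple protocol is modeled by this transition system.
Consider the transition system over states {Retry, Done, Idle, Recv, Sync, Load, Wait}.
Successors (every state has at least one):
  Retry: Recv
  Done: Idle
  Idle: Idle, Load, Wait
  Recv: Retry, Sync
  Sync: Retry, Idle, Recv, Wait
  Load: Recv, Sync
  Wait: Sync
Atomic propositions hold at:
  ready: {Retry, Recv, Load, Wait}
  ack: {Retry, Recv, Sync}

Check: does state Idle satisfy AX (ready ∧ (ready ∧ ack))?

Sat(ready ∧ ack) = {Retry, Recv}
Sat(ready ∧ (ready ∧ ack)) = {Retry, Recv}
Sat(AX (ready ∧ (ready ∧ ack))) = {s : every successor in {Retry, Recv}} = {Retry}
Idle ∉ Sat(AX (ready ∧ (ready ∧ ack))) = {Retry}, so the formula does not hold at Idle.

No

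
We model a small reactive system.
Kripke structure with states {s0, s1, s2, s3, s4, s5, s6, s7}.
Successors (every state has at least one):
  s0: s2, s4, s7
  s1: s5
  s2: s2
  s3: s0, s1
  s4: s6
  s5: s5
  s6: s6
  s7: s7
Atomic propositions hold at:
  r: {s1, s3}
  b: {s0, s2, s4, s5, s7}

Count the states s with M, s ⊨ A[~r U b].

5

Sat(~r) = {s0, s2, s4, s5, s6, s7}
A[~r U b]: least fixpoint, start Z0 = Sat(b) = {s0, s2, s4, s5, s7}, add states in Sat(~r) with every successor in Z. Already a fixed point.
Sat(A[~r U b]) = {s0, s2, s4, s5, s7}
|Sat(A[~r U b])| = |{s0, s2, s4, s5, s7}| = 5.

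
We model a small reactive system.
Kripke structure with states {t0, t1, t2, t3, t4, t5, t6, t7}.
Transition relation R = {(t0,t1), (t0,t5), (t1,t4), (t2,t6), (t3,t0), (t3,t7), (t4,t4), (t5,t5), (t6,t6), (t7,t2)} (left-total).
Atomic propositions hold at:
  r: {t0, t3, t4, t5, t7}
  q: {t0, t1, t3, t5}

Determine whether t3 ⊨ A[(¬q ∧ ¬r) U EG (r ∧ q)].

Sat(¬q) = {t2, t4, t6, t7}
Sat(¬r) = {t1, t2, t6}
Sat(¬q ∧ ¬r) = {t2, t6}
Sat(r ∧ q) = {t0, t3, t5}
EG (r ∧ q): greatest fixpoint, start Z0 = {t0, t3, t5}, keep only states in Sat with some successor in Z. Already a fixed point.
Sat(EG (r ∧ q)) = {t0, t3, t5}
A[(¬q ∧ ¬r) U EG (r ∧ q)]: least fixpoint, start Z0 = Sat(EG (r ∧ q)) = {t0, t3, t5}, add states in Sat(¬q ∧ ¬r) with every successor in Z. Already a fixed point.
Sat(A[(¬q ∧ ¬r) U EG (r ∧ q)]) = {t0, t3, t5}
t3 ∈ Sat(A[(¬q ∧ ¬r) U EG (r ∧ q)]) = {t0, t3, t5}, so the formula holds at t3.

Yes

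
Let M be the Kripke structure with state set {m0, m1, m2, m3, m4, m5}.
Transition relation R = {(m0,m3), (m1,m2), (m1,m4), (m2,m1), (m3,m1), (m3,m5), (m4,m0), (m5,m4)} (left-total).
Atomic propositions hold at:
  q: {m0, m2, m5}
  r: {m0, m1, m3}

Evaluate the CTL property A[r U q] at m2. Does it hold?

A[r U q]: least fixpoint, start Z0 = Sat(q) = {m0, m2, m5}, add states in Sat(r) with every successor in Z. Already a fixed point.
Sat(A[r U q]) = {m0, m2, m5}
m2 ∈ Sat(A[r U q]) = {m0, m2, m5}, so the formula holds at m2.

Yes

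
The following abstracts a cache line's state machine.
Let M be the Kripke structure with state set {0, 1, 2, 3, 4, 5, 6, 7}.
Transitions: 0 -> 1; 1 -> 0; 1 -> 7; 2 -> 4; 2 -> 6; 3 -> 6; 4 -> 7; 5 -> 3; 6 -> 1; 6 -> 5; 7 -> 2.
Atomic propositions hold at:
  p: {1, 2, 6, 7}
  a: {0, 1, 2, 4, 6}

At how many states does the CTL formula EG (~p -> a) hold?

Sat(~p) = {0, 3, 4, 5}
Sat(~p -> a) = {0, 1, 2, 4, 6, 7}
EG (~p -> a): greatest fixpoint, start Z0 = {0, 1, 2, 4, 6, 7}, keep only states in Sat with some successor in Z. Already a fixed point.
Sat(EG (~p -> a)) = {0, 1, 2, 4, 6, 7}
|Sat(EG (~p -> a))| = |{0, 1, 2, 4, 6, 7}| = 6.

6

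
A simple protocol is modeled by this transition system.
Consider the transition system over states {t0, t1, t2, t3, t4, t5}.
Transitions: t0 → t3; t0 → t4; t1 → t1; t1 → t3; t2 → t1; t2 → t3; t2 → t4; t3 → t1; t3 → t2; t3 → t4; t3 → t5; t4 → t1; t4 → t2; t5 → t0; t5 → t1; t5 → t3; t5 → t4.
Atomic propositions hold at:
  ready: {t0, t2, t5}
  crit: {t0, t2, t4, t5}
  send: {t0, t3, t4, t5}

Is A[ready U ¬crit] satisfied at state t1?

Yes

Sat(¬crit) = {t1, t3}
A[ready U ¬crit]: least fixpoint, start Z0 = Sat(¬crit) = {t1, t3}, add states in Sat(ready) with every successor in Z. Already a fixed point.
Sat(A[ready U ¬crit]) = {t1, t3}
t1 ∈ Sat(A[ready U ¬crit]) = {t1, t3}, so the formula holds at t1.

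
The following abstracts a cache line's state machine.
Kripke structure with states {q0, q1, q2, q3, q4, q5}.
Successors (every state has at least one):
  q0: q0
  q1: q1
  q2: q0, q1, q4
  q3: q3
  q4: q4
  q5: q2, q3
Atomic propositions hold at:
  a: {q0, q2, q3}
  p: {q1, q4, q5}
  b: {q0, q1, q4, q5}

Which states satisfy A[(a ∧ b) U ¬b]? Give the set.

Sat(a ∧ b) = {q0}
Sat(¬b) = {q2, q3}
A[(a ∧ b) U ¬b]: least fixpoint, start Z0 = Sat(¬b) = {q2, q3}, add states in Sat(a ∧ b) with every successor in Z. Already a fixed point.
Sat(A[(a ∧ b) U ¬b]) = {q2, q3}

{q2, q3}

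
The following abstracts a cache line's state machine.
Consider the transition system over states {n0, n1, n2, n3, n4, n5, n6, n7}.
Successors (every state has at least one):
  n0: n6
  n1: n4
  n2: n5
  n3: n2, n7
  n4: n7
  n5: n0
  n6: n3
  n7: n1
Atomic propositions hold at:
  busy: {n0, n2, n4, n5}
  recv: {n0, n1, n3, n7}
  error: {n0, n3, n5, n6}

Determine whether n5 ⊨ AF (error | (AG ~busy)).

Sat(~busy) = {n1, n3, n6, n7}
AG ~busy: greatest fixpoint, start Z0 = {n1, n3, n6, n7}, keep only states in Sat with every successor in Z. Z1 = {n6, n7}; Z2 = ∅; fixed.
Sat(AG ~busy) = ∅
Sat(error | (AG ~busy)) = {n0, n3, n5, n6}
AF (error | (AG ~busy)): least fixpoint, start Z0 = {n0, n3, n5, n6}, add states with every successor in Z. Z1 = {n0, n2, n3, n5, n6}; fixed.
Sat(AF (error | (AG ~busy))) = {n0, n2, n3, n5, n6}
n5 ∈ Sat(AF (error | (AG ~busy))) = {n0, n2, n3, n5, n6}, so the formula holds at n5.

Yes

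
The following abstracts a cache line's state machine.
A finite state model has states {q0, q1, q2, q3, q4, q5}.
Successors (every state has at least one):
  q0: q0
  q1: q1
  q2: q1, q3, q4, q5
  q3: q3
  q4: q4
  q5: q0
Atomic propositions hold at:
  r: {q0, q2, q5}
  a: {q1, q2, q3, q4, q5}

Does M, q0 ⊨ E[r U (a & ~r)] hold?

Sat(~r) = {q1, q3, q4}
Sat(a & ~r) = {q1, q3, q4}
E[r U (a & ~r)]: least fixpoint, start Z0 = Sat((a & ~r)) = {q1, q3, q4}, add states in Sat(r) with some successor in Z. Z1 = {q1, q2, q3, q4}; fixed.
Sat(E[r U (a & ~r)]) = {q1, q2, q3, q4}
q0 ∉ Sat(E[r U (a & ~r)]) = {q1, q2, q3, q4}, so the formula does not hold at q0.

No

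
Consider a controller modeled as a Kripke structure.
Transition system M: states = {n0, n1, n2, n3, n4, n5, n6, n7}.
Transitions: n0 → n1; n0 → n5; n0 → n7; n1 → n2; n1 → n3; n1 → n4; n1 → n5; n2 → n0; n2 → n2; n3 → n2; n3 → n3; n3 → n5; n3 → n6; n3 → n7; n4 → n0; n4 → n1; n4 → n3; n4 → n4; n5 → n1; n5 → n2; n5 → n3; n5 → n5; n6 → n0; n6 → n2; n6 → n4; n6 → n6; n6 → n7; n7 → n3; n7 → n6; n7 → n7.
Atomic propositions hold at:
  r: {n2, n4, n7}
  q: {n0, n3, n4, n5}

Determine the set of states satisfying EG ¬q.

{n1, n2, n6, n7}

Sat(¬q) = {n1, n2, n6, n7}
EG ¬q: greatest fixpoint, start Z0 = {n1, n2, n6, n7}, keep only states in Sat with some successor in Z. Already a fixed point.
Sat(EG ¬q) = {n1, n2, n6, n7}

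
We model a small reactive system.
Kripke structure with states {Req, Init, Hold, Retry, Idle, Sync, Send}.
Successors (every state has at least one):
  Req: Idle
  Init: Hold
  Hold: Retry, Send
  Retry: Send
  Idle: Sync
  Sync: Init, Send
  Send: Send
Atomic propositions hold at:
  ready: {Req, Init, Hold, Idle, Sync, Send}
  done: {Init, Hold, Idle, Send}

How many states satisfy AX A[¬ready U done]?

6

Sat(¬ready) = {Retry}
A[¬ready U done]: least fixpoint, start Z0 = Sat(done) = {Init, Hold, Idle, Send}, add states in Sat(¬ready) with every successor in Z. Z1 = {Init, Hold, Retry, Idle, Send}; fixed.
Sat(A[¬ready U done]) = {Init, Hold, Retry, Idle, Send}
Sat(AX A[¬ready U done]) = {s : every successor in {Init, Hold, Retry, Idle, Send}} = {Req, Init, Hold, Retry, Sync, Send}
|Sat(AX A[¬ready U done])| = |{Req, Init, Hold, Retry, Sync, Send}| = 6.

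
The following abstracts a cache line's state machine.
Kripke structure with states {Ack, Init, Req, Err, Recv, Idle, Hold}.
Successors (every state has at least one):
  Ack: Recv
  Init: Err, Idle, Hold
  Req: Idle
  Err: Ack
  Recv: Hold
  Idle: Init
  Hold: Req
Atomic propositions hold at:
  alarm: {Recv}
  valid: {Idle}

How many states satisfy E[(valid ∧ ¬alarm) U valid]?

Sat(¬alarm) = {Ack, Init, Req, Err, Idle, Hold}
Sat(valid ∧ ¬alarm) = {Idle}
E[(valid ∧ ¬alarm) U valid]: least fixpoint, start Z0 = Sat(valid) = {Idle}, add states in Sat(valid ∧ ¬alarm) with some successor in Z. Already a fixed point.
Sat(E[(valid ∧ ¬alarm) U valid]) = {Idle}
|Sat(E[(valid ∧ ¬alarm) U valid])| = |{Idle}| = 1.

1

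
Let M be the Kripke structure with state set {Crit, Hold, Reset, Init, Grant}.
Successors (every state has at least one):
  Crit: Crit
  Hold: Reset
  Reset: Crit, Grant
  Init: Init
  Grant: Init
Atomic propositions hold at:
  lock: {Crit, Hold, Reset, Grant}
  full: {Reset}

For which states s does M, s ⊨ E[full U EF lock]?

EF lock: least fixpoint, start Z0 = {Crit, Hold, Reset, Grant}, add states with some successor in Z. Already a fixed point.
Sat(EF lock) = {Crit, Hold, Reset, Grant}
E[full U EF lock]: least fixpoint, start Z0 = Sat(EF lock) = {Crit, Hold, Reset, Grant}, add states in Sat(full) with some successor in Z. Already a fixed point.
Sat(E[full U EF lock]) = {Crit, Hold, Reset, Grant}

{Crit, Hold, Reset, Grant}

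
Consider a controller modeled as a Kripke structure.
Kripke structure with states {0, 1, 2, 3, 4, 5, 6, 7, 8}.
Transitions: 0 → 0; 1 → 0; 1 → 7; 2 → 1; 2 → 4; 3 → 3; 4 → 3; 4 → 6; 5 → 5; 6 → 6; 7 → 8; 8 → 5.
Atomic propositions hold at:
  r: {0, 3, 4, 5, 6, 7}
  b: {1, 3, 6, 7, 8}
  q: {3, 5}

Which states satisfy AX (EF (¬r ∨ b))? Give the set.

{2, 3, 4, 6, 7}

Sat(¬r) = {1, 2, 8}
Sat(¬r ∨ b) = {1, 2, 3, 6, 7, 8}
EF (¬r ∨ b): least fixpoint, start Z0 = {1, 2, 3, 6, 7, 8}, add states with some successor in Z. Z1 = {1, 2, 3, 4, 6, 7, 8}; fixed.
Sat(EF (¬r ∨ b)) = {1, 2, 3, 4, 6, 7, 8}
Sat(AX (EF (¬r ∨ b))) = {s : every successor in {1, 2, 3, 4, 6, 7, 8}} = {2, 3, 4, 6, 7}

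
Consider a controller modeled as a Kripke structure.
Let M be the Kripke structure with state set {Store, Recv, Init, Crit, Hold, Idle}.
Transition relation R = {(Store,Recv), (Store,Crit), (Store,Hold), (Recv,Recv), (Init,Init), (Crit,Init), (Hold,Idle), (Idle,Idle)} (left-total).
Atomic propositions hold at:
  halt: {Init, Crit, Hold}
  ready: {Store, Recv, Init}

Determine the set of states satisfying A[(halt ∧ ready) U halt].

Sat(halt ∧ ready) = {Init}
A[(halt ∧ ready) U halt]: least fixpoint, start Z0 = Sat(halt) = {Init, Crit, Hold}, add states in Sat(halt ∧ ready) with every successor in Z. Already a fixed point.
Sat(A[(halt ∧ ready) U halt]) = {Init, Crit, Hold}

{Init, Crit, Hold}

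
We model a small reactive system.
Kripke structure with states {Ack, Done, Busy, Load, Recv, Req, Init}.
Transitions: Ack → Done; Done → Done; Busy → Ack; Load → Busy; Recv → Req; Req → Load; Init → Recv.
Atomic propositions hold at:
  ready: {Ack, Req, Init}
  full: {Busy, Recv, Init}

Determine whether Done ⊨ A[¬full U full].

No

Sat(¬full) = {Ack, Done, Load, Req}
A[¬full U full]: least fixpoint, start Z0 = Sat(full) = {Busy, Recv, Init}, add states in Sat(¬full) with every successor in Z. Z1 = {Busy, Load, Recv, Init}; Z2 = {Busy, Load, Recv, Req, Init}; fixed.
Sat(A[¬full U full]) = {Busy, Load, Recv, Req, Init}
Done ∉ Sat(A[¬full U full]) = {Busy, Load, Recv, Req, Init}, so the formula does not hold at Done.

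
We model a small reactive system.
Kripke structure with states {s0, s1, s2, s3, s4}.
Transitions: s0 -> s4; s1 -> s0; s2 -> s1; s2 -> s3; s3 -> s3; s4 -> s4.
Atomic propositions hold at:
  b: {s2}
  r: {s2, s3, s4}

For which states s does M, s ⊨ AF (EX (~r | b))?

Sat(~r) = {s0, s1}
Sat(~r | b) = {s0, s1, s2}
Sat(EX (~r | b)) = {s : some successor in {s0, s1, s2}} = {s1, s2}
AF (EX (~r | b)): least fixpoint, start Z0 = {s1, s2}, add states with every successor in Z. Already a fixed point.
Sat(AF (EX (~r | b))) = {s1, s2}

{s1, s2}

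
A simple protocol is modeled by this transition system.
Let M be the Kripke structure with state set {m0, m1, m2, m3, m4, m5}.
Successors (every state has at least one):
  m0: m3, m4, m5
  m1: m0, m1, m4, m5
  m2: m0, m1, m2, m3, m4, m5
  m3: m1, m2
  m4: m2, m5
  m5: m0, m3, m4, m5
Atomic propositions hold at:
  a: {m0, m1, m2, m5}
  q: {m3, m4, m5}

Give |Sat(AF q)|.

AF q: least fixpoint, start Z0 = {m3, m4, m5}, add states with every successor in Z. Z1 = {m0, m3, m4, m5}; fixed.
Sat(AF q) = {m0, m3, m4, m5}
|Sat(AF q)| = |{m0, m3, m4, m5}| = 4.

4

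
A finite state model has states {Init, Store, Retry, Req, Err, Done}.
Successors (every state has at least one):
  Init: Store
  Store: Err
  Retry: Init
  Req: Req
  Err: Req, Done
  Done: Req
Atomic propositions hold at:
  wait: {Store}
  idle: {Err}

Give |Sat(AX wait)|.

1

Sat(AX wait) = {s : every successor in {Store}} = {Init}
|Sat(AX wait)| = |{Init}| = 1.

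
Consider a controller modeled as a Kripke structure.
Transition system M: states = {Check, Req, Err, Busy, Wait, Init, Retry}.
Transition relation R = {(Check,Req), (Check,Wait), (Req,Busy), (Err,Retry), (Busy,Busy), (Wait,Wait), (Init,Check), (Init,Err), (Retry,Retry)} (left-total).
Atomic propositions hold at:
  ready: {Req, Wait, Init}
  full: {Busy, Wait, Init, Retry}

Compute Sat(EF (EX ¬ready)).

{Check, Req, Err, Busy, Init, Retry}

Sat(¬ready) = {Check, Err, Busy, Retry}
Sat(EX ¬ready) = {s : some successor in {Check, Err, Busy, Retry}} = {Req, Err, Busy, Init, Retry}
EF (EX ¬ready): least fixpoint, start Z0 = {Req, Err, Busy, Init, Retry}, add states with some successor in Z. Z1 = {Check, Req, Err, Busy, Init, Retry}; fixed.
Sat(EF (EX ¬ready)) = {Check, Req, Err, Busy, Init, Retry}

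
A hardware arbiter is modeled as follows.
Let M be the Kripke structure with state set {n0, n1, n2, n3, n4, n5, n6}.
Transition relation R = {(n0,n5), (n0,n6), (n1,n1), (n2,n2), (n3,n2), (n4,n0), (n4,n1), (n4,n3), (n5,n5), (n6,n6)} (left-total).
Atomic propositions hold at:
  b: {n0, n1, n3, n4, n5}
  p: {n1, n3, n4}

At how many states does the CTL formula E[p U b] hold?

5

E[p U b]: least fixpoint, start Z0 = Sat(b) = {n0, n1, n3, n4, n5}, add states in Sat(p) with some successor in Z. Already a fixed point.
Sat(E[p U b]) = {n0, n1, n3, n4, n5}
|Sat(E[p U b])| = |{n0, n1, n3, n4, n5}| = 5.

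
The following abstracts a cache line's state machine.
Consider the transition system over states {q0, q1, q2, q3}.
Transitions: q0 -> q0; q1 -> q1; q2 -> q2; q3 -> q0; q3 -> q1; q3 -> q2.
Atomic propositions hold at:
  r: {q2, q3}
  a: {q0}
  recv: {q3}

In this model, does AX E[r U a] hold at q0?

E[r U a]: least fixpoint, start Z0 = Sat(a) = {q0}, add states in Sat(r) with some successor in Z. Z1 = {q0, q3}; fixed.
Sat(E[r U a]) = {q0, q3}
Sat(AX E[r U a]) = {s : every successor in {q0, q3}} = {q0}
q0 ∈ Sat(AX E[r U a]) = {q0}, so the formula holds at q0.

Yes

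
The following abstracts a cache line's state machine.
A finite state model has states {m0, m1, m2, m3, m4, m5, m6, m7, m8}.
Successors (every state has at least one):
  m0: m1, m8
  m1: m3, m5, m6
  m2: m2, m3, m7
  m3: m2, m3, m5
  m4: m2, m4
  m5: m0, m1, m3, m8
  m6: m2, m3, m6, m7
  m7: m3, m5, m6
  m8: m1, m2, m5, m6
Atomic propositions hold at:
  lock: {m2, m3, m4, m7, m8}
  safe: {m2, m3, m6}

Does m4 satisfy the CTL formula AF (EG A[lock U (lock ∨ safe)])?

Sat(lock ∨ safe) = {m2, m3, m4, m6, m7, m8}
A[lock U (lock ∨ safe)]: least fixpoint, start Z0 = Sat((lock ∨ safe)) = {m2, m3, m4, m6, m7, m8}, add states in Sat(lock) with every successor in Z. Already a fixed point.
Sat(A[lock U (lock ∨ safe)]) = {m2, m3, m4, m6, m7, m8}
EG A[lock U (lock ∨ safe)]: greatest fixpoint, start Z0 = {m2, m3, m4, m6, m7, m8}, keep only states in Sat with some successor in Z. Already a fixed point.
Sat(EG A[lock U (lock ∨ safe)]) = {m2, m3, m4, m6, m7, m8}
AF (EG A[lock U (lock ∨ safe)]): least fixpoint, start Z0 = {m2, m3, m4, m6, m7, m8}, add states with every successor in Z. Already a fixed point.
Sat(AF (EG A[lock U (lock ∨ safe)])) = {m2, m3, m4, m6, m7, m8}
m4 ∈ Sat(AF (EG A[lock U (lock ∨ safe)])) = {m2, m3, m4, m6, m7, m8}, so the formula holds at m4.

Yes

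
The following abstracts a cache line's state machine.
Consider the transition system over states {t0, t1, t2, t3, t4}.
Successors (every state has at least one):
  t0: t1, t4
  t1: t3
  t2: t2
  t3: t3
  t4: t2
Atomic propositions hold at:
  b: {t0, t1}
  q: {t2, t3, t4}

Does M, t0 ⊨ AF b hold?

AF b: least fixpoint, start Z0 = {t0, t1}, add states with every successor in Z. Already a fixed point.
Sat(AF b) = {t0, t1}
t0 ∈ Sat(AF b) = {t0, t1}, so the formula holds at t0.

Yes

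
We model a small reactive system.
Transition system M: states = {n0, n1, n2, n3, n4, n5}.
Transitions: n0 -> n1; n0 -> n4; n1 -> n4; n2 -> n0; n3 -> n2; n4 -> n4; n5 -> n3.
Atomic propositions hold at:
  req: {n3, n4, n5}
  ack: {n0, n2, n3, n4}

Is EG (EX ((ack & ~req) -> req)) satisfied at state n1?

Sat(~req) = {n0, n1, n2}
Sat(ack & ~req) = {n0, n2}
Sat((ack & ~req) -> req) = {n1, n3, n4, n5}
Sat(EX ((ack & ~req) -> req)) = {s : some successor in {n1, n3, n4, n5}} = {n0, n1, n4, n5}
EG (EX ((ack & ~req) -> req)): greatest fixpoint, start Z0 = {n0, n1, n4, n5}, keep only states in Sat with some successor in Z. Z1 = {n0, n1, n4}; fixed.
Sat(EG (EX ((ack & ~req) -> req))) = {n0, n1, n4}
n1 ∈ Sat(EG (EX ((ack & ~req) -> req))) = {n0, n1, n4}, so the formula holds at n1.

Yes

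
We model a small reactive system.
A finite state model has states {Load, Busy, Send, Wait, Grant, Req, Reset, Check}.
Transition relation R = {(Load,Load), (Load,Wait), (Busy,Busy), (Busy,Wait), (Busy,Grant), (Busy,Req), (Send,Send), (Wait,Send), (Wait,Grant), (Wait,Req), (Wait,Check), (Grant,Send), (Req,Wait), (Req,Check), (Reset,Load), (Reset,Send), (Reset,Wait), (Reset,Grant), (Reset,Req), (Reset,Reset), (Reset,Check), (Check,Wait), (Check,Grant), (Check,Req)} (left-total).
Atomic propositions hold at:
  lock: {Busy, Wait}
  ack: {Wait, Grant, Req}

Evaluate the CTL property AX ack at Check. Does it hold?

Yes

Sat(AX ack) = {s : every successor in {Wait, Grant, Req}} = {Check}
Check ∈ Sat(AX ack) = {Check}, so the formula holds at Check.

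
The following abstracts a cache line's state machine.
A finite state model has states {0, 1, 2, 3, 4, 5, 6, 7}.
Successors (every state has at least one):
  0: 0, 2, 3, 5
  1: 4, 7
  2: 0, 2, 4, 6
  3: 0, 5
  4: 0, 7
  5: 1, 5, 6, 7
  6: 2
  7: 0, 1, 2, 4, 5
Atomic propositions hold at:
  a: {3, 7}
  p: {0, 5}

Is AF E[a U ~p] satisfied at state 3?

Yes

Sat(~p) = {1, 2, 3, 4, 6, 7}
E[a U ~p]: least fixpoint, start Z0 = Sat(~p) = {1, 2, 3, 4, 6, 7}, add states in Sat(a) with some successor in Z. Already a fixed point.
Sat(E[a U ~p]) = {1, 2, 3, 4, 6, 7}
AF E[a U ~p]: least fixpoint, start Z0 = {1, 2, 3, 4, 6, 7}, add states with every successor in Z. Already a fixed point.
Sat(AF E[a U ~p]) = {1, 2, 3, 4, 6, 7}
3 ∈ Sat(AF E[a U ~p]) = {1, 2, 3, 4, 6, 7}, so the formula holds at 3.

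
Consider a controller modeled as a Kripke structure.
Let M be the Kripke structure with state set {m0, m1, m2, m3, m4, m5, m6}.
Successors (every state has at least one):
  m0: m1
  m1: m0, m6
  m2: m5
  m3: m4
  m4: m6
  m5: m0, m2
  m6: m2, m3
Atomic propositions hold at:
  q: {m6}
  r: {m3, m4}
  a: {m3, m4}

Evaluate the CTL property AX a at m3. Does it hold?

Yes

Sat(AX a) = {s : every successor in {m3, m4}} = {m3}
m3 ∈ Sat(AX a) = {m3}, so the formula holds at m3.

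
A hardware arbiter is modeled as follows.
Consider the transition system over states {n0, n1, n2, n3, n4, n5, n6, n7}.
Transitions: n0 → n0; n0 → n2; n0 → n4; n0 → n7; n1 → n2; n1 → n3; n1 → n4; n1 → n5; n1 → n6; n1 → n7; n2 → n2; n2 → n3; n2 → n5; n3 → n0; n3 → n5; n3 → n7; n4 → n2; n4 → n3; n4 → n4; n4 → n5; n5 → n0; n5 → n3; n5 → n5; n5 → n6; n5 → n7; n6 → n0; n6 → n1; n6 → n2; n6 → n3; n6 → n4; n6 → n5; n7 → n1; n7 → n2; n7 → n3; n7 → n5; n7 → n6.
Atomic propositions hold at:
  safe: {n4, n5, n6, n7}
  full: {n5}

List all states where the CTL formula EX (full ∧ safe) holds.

Sat(full ∧ safe) = {n5}
Sat(EX (full ∧ safe)) = {s : some successor in {n5}} = {n1, n2, n3, n4, n5, n6, n7}

{n1, n2, n3, n4, n5, n6, n7}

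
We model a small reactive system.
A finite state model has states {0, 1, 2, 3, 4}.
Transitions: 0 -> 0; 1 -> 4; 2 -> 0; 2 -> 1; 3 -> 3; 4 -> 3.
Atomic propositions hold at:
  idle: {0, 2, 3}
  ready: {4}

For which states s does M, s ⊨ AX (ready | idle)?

{0, 1, 3, 4}

Sat(ready | idle) = {0, 2, 3, 4}
Sat(AX (ready | idle)) = {s : every successor in {0, 2, 3, 4}} = {0, 1, 3, 4}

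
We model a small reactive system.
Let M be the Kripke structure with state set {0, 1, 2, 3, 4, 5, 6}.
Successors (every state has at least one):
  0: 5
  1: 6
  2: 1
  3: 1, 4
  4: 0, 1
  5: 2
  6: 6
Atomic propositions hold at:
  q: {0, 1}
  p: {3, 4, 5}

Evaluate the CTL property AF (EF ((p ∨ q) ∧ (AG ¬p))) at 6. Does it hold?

Sat(p ∨ q) = {0, 1, 3, 4, 5}
Sat(¬p) = {0, 1, 2, 6}
AG ¬p: greatest fixpoint, start Z0 = {0, 1, 2, 6}, keep only states in Sat with every successor in Z. Z1 = {1, 2, 6}; fixed.
Sat(AG ¬p) = {1, 2, 6}
Sat((p ∨ q) ∧ (AG ¬p)) = {1}
EF ((p ∨ q) ∧ (AG ¬p)): least fixpoint, start Z0 = {1}, add states with some successor in Z. Z1 = {1, 2, 3, 4}; Z2 = {1, 2, 3, 4, 5}; Z3 = {0, 1, 2, 3, 4, 5}; fixed.
Sat(EF ((p ∨ q) ∧ (AG ¬p))) = {0, 1, 2, 3, 4, 5}
AF (EF ((p ∨ q) ∧ (AG ¬p))): least fixpoint, start Z0 = {0, 1, 2, 3, 4, 5}, add states with every successor in Z. Already a fixed point.
Sat(AF (EF ((p ∨ q) ∧ (AG ¬p)))) = {0, 1, 2, 3, 4, 5}
6 ∉ Sat(AF (EF ((p ∨ q) ∧ (AG ¬p)))) = {0, 1, 2, 3, 4, 5}, so the formula does not hold at 6.

No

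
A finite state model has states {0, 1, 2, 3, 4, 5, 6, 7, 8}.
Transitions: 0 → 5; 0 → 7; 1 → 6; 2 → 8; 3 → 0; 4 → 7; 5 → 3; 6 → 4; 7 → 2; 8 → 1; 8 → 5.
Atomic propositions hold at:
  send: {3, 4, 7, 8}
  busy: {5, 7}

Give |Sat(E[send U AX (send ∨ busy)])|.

8

Sat(send ∨ busy) = {3, 4, 5, 7, 8}
Sat(AX (send ∨ busy)) = {s : every successor in {3, 4, 5, 7, 8}} = {0, 2, 4, 5, 6}
E[send U AX (send ∨ busy)]: least fixpoint, start Z0 = Sat(AX (send ∨ busy)) = {0, 2, 4, 5, 6}, add states in Sat(send) with some successor in Z. Z1 = {0, 2, 3, 4, 5, 6, 7, 8}; fixed.
Sat(E[send U AX (send ∨ busy)]) = {0, 2, 3, 4, 5, 6, 7, 8}
|Sat(E[send U AX (send ∨ busy)])| = |{0, 2, 3, 4, 5, 6, 7, 8}| = 8.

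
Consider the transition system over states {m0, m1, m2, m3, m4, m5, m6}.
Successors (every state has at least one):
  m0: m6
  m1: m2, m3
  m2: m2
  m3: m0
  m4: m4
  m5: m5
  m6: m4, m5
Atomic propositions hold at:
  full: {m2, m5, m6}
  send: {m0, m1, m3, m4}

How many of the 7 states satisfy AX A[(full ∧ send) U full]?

Sat(full ∧ send) = ∅
A[(full ∧ send) U full]: least fixpoint, start Z0 = Sat(full) = {m2, m5, m6}, add states in Sat(full ∧ send) with every successor in Z. Already a fixed point.
Sat(A[(full ∧ send) U full]) = {m2, m5, m6}
Sat(AX A[(full ∧ send) U full]) = {s : every successor in {m2, m5, m6}} = {m0, m2, m5}
|Sat(AX A[(full ∧ send) U full])| = |{m0, m2, m5}| = 3.

3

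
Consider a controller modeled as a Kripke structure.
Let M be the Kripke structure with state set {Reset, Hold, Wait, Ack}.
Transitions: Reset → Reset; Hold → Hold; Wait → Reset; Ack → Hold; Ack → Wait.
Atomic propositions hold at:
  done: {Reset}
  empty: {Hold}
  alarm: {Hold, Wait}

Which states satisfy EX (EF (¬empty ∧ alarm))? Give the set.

{Ack}

Sat(¬empty) = {Reset, Wait, Ack}
Sat(¬empty ∧ alarm) = {Wait}
EF (¬empty ∧ alarm): least fixpoint, start Z0 = {Wait}, add states with some successor in Z. Z1 = {Wait, Ack}; fixed.
Sat(EF (¬empty ∧ alarm)) = {Wait, Ack}
Sat(EX (EF (¬empty ∧ alarm))) = {s : some successor in {Wait, Ack}} = {Ack}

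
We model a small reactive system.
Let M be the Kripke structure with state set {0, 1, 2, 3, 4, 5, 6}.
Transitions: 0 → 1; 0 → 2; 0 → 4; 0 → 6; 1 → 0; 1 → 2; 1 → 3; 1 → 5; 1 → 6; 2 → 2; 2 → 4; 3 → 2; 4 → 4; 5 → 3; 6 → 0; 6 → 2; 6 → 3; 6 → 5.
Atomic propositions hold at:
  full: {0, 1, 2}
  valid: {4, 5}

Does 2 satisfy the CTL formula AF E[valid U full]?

E[valid U full]: least fixpoint, start Z0 = Sat(full) = {0, 1, 2}, add states in Sat(valid) with some successor in Z. Already a fixed point.
Sat(E[valid U full]) = {0, 1, 2}
AF E[valid U full]: least fixpoint, start Z0 = {0, 1, 2}, add states with every successor in Z. Z1 = {0, 1, 2, 3}; Z2 = {0, 1, 2, 3, 5}; Z3 = {0, 1, 2, 3, 5, 6}; fixed.
Sat(AF E[valid U full]) = {0, 1, 2, 3, 5, 6}
2 ∈ Sat(AF E[valid U full]) = {0, 1, 2, 3, 5, 6}, so the formula holds at 2.

Yes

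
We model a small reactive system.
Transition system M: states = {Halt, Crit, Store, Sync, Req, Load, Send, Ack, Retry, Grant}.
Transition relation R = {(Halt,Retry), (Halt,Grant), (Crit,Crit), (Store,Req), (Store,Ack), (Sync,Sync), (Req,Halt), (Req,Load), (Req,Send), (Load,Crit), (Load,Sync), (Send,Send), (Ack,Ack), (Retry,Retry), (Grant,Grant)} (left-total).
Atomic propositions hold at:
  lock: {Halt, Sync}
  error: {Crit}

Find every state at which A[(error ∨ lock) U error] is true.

{Crit}

Sat(error ∨ lock) = {Halt, Crit, Sync}
A[(error ∨ lock) U error]: least fixpoint, start Z0 = Sat(error) = {Crit}, add states in Sat(error ∨ lock) with every successor in Z. Already a fixed point.
Sat(A[(error ∨ lock) U error]) = {Crit}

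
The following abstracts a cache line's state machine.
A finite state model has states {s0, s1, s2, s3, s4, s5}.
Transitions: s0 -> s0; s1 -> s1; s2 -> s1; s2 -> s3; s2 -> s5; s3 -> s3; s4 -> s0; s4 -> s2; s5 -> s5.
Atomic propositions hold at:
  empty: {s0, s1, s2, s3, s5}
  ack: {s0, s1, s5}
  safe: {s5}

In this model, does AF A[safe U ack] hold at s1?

Yes

A[safe U ack]: least fixpoint, start Z0 = Sat(ack) = {s0, s1, s5}, add states in Sat(safe) with every successor in Z. Already a fixed point.
Sat(A[safe U ack]) = {s0, s1, s5}
AF A[safe U ack]: least fixpoint, start Z0 = {s0, s1, s5}, add states with every successor in Z. Already a fixed point.
Sat(AF A[safe U ack]) = {s0, s1, s5}
s1 ∈ Sat(AF A[safe U ack]) = {s0, s1, s5}, so the formula holds at s1.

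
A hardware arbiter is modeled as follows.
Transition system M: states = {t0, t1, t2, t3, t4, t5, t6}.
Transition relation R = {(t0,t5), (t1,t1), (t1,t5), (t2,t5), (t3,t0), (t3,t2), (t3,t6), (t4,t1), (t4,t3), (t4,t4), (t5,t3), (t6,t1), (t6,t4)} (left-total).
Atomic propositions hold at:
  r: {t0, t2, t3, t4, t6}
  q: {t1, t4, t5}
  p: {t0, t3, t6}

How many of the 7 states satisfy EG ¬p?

Sat(¬p) = {t1, t2, t4, t5}
EG ¬p: greatest fixpoint, start Z0 = {t1, t2, t4, t5}, keep only states in Sat with some successor in Z. Z1 = {t1, t2, t4}; Z2 = {t1, t4}; fixed.
Sat(EG ¬p) = {t1, t4}
|Sat(EG ¬p)| = |{t1, t4}| = 2.

2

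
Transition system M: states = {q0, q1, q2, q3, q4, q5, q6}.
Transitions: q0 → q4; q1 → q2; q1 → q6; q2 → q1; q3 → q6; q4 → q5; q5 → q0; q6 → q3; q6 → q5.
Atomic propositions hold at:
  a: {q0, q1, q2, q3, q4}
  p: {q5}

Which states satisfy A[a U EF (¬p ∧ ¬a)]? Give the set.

Sat(¬p) = {q0, q1, q2, q3, q4, q6}
Sat(¬a) = {q5, q6}
Sat(¬p ∧ ¬a) = {q6}
EF (¬p ∧ ¬a): least fixpoint, start Z0 = {q6}, add states with some successor in Z. Z1 = {q1, q3, q6}; Z2 = {q1, q2, q3, q6}; fixed.
Sat(EF (¬p ∧ ¬a)) = {q1, q2, q3, q6}
A[a U EF (¬p ∧ ¬a)]: least fixpoint, start Z0 = Sat(EF (¬p ∧ ¬a)) = {q1, q2, q3, q6}, add states in Sat(a) with every successor in Z. Already a fixed point.
Sat(A[a U EF (¬p ∧ ¬a)]) = {q1, q2, q3, q6}

{q1, q2, q3, q6}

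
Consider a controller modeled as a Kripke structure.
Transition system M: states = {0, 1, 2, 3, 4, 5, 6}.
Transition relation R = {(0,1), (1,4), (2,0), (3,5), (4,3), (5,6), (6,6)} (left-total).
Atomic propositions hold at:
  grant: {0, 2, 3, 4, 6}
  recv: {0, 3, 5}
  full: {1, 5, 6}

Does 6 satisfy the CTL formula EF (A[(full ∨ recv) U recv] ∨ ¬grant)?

Sat(full ∨ recv) = {0, 1, 3, 5, 6}
A[(full ∨ recv) U recv]: least fixpoint, start Z0 = Sat(recv) = {0, 3, 5}, add states in Sat(full ∨ recv) with every successor in Z. Already a fixed point.
Sat(A[(full ∨ recv) U recv]) = {0, 3, 5}
Sat(¬grant) = {1, 5}
Sat(A[(full ∨ recv) U recv] ∨ ¬grant) = {0, 1, 3, 5}
EF (A[(full ∨ recv) U recv] ∨ ¬grant): least fixpoint, start Z0 = {0, 1, 3, 5}, add states with some successor in Z. Z1 = {0, 1, 2, 3, 4, 5}; fixed.
Sat(EF (A[(full ∨ recv) U recv] ∨ ¬grant)) = {0, 1, 2, 3, 4, 5}
6 ∉ Sat(EF (A[(full ∨ recv) U recv] ∨ ¬grant)) = {0, 1, 2, 3, 4, 5}, so the formula does not hold at 6.

No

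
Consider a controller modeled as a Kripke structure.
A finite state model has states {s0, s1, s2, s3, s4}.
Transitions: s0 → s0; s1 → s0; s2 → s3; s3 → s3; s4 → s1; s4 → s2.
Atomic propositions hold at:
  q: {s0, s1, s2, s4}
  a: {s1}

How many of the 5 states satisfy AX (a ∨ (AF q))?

AF q: least fixpoint, start Z0 = {s0, s1, s2, s4}, add states with every successor in Z. Already a fixed point.
Sat(AF q) = {s0, s1, s2, s4}
Sat(a ∨ (AF q)) = {s0, s1, s2, s4}
Sat(AX (a ∨ (AF q))) = {s : every successor in {s0, s1, s2, s4}} = {s0, s1, s4}
|Sat(AX (a ∨ (AF q)))| = |{s0, s1, s4}| = 3.

3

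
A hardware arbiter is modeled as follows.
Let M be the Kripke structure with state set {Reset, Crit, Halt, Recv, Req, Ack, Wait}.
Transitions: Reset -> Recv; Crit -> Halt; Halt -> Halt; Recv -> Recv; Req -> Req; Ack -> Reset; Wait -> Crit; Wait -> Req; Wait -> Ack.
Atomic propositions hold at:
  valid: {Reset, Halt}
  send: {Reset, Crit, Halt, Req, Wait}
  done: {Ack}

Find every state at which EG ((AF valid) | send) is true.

{Crit, Halt, Req, Wait}

AF valid: least fixpoint, start Z0 = {Reset, Halt}, add states with every successor in Z. Z1 = {Reset, Crit, Halt, Ack}; fixed.
Sat(AF valid) = {Reset, Crit, Halt, Ack}
Sat((AF valid) | send) = {Reset, Crit, Halt, Req, Ack, Wait}
EG ((AF valid) | send): greatest fixpoint, start Z0 = {Reset, Crit, Halt, Req, Ack, Wait}, keep only states in Sat with some successor in Z. Z1 = {Crit, Halt, Req, Ack, Wait}; Z2 = {Crit, Halt, Req, Wait}; fixed.
Sat(EG ((AF valid) | send)) = {Crit, Halt, Req, Wait}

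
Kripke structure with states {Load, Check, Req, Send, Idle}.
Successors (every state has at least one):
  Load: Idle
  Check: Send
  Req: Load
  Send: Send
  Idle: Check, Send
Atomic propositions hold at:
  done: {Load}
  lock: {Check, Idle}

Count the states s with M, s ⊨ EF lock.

4

EF lock: least fixpoint, start Z0 = {Check, Idle}, add states with some successor in Z. Z1 = {Load, Check, Idle}; Z2 = {Load, Check, Req, Idle}; fixed.
Sat(EF lock) = {Load, Check, Req, Idle}
|Sat(EF lock)| = |{Load, Check, Req, Idle}| = 4.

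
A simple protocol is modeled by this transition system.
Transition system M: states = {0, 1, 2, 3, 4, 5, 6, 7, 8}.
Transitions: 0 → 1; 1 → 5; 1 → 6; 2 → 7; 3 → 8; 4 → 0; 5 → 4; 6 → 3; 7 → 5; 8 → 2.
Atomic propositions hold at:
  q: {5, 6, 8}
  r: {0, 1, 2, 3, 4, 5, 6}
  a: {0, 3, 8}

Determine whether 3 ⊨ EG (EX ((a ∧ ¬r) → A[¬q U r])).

Sat(¬r) = {7, 8}
Sat(a ∧ ¬r) = {8}
Sat(¬q) = {0, 1, 2, 3, 4, 7}
A[¬q U r]: least fixpoint, start Z0 = Sat(r) = {0, 1, 2, 3, 4, 5, 6}, add states in Sat(¬q) with every successor in Z. Z1 = {0, 1, 2, 3, 4, 5, 6, 7}; fixed.
Sat(A[¬q U r]) = {0, 1, 2, 3, 4, 5, 6, 7}
Sat((a ∧ ¬r) → A[¬q U r]) = {0, 1, 2, 3, 4, 5, 6, 7}
Sat(EX ((a ∧ ¬r) → A[¬q U r])) = {s : some successor in {0, 1, 2, 3, 4, 5, 6, 7}} = {0, 1, 2, 4, 5, 6, 7, 8}
EG (EX ((a ∧ ¬r) → A[¬q U r])): greatest fixpoint, start Z0 = {0, 1, 2, 4, 5, 6, 7, 8}, keep only states in Sat with some successor in Z. Z1 = {0, 1, 2, 4, 5, 7, 8}; fixed.
Sat(EG (EX ((a ∧ ¬r) → A[¬q U r]))) = {0, 1, 2, 4, 5, 7, 8}
3 ∉ Sat(EG (EX ((a ∧ ¬r) → A[¬q U r]))) = {0, 1, 2, 4, 5, 7, 8}, so the formula does not hold at 3.

No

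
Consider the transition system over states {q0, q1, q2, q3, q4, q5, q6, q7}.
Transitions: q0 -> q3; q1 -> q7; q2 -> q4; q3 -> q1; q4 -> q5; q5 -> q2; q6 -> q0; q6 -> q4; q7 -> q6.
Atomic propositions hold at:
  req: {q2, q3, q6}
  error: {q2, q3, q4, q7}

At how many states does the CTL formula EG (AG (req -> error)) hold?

Sat(req -> error) = {q0, q1, q2, q3, q4, q5, q7}
AG (req -> error): greatest fixpoint, start Z0 = {q0, q1, q2, q3, q4, q5, q7}, keep only states in Sat with every successor in Z. Z1 = {q0, q1, q2, q3, q4, q5}; Z2 = {q0, q2, q3, q4, q5}; Z3 = {q0, q2, q4, q5}; Z4 = {q2, q4, q5}; fixed.
Sat(AG (req -> error)) = {q2, q4, q5}
EG (AG (req -> error)): greatest fixpoint, start Z0 = {q2, q4, q5}, keep only states in Sat with some successor in Z. Already a fixed point.
Sat(EG (AG (req -> error))) = {q2, q4, q5}
|Sat(EG (AG (req -> error)))| = |{q2, q4, q5}| = 3.

3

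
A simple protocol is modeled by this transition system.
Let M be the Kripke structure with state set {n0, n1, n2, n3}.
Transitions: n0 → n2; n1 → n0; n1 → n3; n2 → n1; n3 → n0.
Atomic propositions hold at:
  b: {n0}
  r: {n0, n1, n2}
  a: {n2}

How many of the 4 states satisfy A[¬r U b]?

2

Sat(¬r) = {n3}
A[¬r U b]: least fixpoint, start Z0 = Sat(b) = {n0}, add states in Sat(¬r) with every successor in Z. Z1 = {n0, n3}; fixed.
Sat(A[¬r U b]) = {n0, n3}
|Sat(A[¬r U b])| = |{n0, n3}| = 2.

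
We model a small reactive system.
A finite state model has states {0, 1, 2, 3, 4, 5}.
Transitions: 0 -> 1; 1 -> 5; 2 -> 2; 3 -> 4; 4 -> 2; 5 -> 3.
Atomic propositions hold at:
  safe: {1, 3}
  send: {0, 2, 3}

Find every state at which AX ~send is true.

Sat(~send) = {1, 4, 5}
Sat(AX ~send) = {s : every successor in {1, 4, 5}} = {0, 1, 3}

{0, 1, 3}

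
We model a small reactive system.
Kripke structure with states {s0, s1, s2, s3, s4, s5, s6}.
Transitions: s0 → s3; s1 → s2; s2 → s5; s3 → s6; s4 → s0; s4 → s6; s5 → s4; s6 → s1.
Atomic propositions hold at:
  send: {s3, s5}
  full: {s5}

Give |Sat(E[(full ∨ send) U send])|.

Sat(full ∨ send) = {s3, s5}
E[(full ∨ send) U send]: least fixpoint, start Z0 = Sat(send) = {s3, s5}, add states in Sat(full ∨ send) with some successor in Z. Already a fixed point.
Sat(E[(full ∨ send) U send]) = {s3, s5}
|Sat(E[(full ∨ send) U send])| = |{s3, s5}| = 2.

2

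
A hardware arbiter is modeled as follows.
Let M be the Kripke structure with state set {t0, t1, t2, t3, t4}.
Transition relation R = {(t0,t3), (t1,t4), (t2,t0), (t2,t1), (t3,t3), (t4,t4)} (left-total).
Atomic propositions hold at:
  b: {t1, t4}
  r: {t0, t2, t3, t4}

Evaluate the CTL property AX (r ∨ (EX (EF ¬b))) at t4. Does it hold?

Sat(¬b) = {t0, t2, t3}
EF ¬b: least fixpoint, start Z0 = {t0, t2, t3}, add states with some successor in Z. Already a fixed point.
Sat(EF ¬b) = {t0, t2, t3}
Sat(EX (EF ¬b)) = {s : some successor in {t0, t2, t3}} = {t0, t2, t3}
Sat(r ∨ (EX (EF ¬b))) = {t0, t2, t3, t4}
Sat(AX (r ∨ (EX (EF ¬b)))) = {s : every successor in {t0, t2, t3, t4}} = {t0, t1, t3, t4}
t4 ∈ Sat(AX (r ∨ (EX (EF ¬b)))) = {t0, t1, t3, t4}, so the formula holds at t4.

Yes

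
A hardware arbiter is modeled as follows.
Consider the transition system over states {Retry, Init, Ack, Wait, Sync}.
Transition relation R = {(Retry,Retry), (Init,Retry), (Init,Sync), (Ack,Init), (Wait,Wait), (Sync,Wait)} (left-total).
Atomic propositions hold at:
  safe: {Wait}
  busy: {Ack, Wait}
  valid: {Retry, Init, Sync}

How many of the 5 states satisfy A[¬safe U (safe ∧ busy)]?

2

Sat(¬safe) = {Retry, Init, Ack, Sync}
Sat(safe ∧ busy) = {Wait}
A[¬safe U (safe ∧ busy)]: least fixpoint, start Z0 = Sat((safe ∧ busy)) = {Wait}, add states in Sat(¬safe) with every successor in Z. Z1 = {Wait, Sync}; fixed.
Sat(A[¬safe U (safe ∧ busy)]) = {Wait, Sync}
|Sat(A[¬safe U (safe ∧ busy)])| = |{Wait, Sync}| = 2.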